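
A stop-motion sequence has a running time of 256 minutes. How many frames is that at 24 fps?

256 min = 15360 s.
Frames = 15360 × 24 = 368640.

368640 frames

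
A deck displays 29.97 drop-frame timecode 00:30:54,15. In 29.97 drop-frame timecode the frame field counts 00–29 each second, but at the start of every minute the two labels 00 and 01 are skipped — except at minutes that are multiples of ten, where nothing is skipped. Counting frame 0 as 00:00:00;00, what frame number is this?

55581

Complete 10-minute blocks: 3, each 17982 frames → 53946.
Remaining 0 whole minutes in the current block: 0 frames.
Within the current minute: 54 × 30 + 15 = 1635. Total = 53946 + 0 + 1635 = 55581.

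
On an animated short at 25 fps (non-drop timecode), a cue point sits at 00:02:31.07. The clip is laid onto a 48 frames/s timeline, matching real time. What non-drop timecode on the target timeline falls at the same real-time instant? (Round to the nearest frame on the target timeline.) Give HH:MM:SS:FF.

Source frame index: (0×3600 + 2×60 + 31) × 25 + 7 = 3782.
Real time: 3782 / (25) = 3782/25 s.
Target frame: (3782/25) × (48) = 181536/25 ≈ 7261.440 → 7261.
At 48 labels/s: frame 7261 → 00:02:31:13.

00:02:31:13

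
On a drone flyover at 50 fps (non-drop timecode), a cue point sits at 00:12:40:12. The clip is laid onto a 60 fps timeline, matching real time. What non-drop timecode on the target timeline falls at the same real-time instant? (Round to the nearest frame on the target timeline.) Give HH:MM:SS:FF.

00:12:40:14

Source frame index: (0×3600 + 12×60 + 40) × 50 + 12 = 38012.
Real time: 38012 / (50) = 19006/25 s.
Target frame: (19006/25) × (60) = 228072/5 ≈ 45614.400 → 45614.
At 60 labels/s: frame 45614 → 00:12:40:14.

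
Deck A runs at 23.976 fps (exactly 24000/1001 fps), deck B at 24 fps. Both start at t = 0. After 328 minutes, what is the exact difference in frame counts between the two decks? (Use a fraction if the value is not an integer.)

328 min = 19680 s.
A emits 24000/1001 × 19680 = 472320000/1001 frames; B emits 24 × 19680 = 472320.
Difference = 472320/1001 frames (≈ 471.8482); B is ahead of A.

472320/1001 frames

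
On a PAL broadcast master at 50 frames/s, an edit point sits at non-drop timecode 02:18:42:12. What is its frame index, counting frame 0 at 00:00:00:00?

416112

Total seconds to the label: (2 × 3600 + 18 × 60 + 42) = 8322.
Frame index = 8322 × 50 + 12 = 416112.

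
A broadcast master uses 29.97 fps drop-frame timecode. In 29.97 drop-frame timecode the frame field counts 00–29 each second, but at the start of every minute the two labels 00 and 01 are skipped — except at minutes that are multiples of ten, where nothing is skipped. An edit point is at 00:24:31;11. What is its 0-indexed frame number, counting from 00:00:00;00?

Complete 10-minute blocks: 2, each 17982 frames → 35964.
Remaining 4 whole minutes in the current block: 1800 + 3 × 1798 = 7194 frames.
Within the current minute: 31 × 30 + 11 − 2 = 939 (labels ;00/;01 skipped at this minute). Total = 35964 + 7194 + 939 = 44097.

44097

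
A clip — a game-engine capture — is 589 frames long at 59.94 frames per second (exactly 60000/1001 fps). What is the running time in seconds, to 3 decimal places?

Running time = 589 × 1001/60000 = 589589/60000 s ≈ 9.826 s.

9.826 seconds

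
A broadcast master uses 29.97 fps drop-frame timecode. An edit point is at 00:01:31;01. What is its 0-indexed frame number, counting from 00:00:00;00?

As if non-drop at 30 labels/s: (0 × 3600 + 1 × 60 + 31) × 30 + 1 = 2731.
Minute boundaries passed: 1; those not divisible by 10: 1 − 0 = 1; dropped labels = 2 × 1 = 2.
Actual frame index = 2731 − 2 = 2729.

2729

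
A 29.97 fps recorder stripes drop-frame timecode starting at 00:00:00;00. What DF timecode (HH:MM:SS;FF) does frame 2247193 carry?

20:49:41;13

Ten DF minutes hold 17982 frames, so frame 2247193 lies in block 124 (frames 2229768–2247749) with 17425 frames into that block.
The block's first minute is 1800 frames and the rest 1798 each; 17425 frames reaches minute 9, so 124 × 18 + 9 × 2 = 2250 labels have been skipped so far.
Adding those back, label number 2247193 + 2250 = 2249443 at 30 labels/s is 74981 s + 13 f = 20 h 49 min 41 s frame 13, i.e. 20:49:41;13.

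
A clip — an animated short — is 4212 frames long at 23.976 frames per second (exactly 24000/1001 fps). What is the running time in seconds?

Running time = 4212 / (24000/1001) = 175.6755 s.

175.6755 seconds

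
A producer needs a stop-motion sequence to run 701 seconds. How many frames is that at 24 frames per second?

Frames = 701 × 24 = 16824.

16824 frames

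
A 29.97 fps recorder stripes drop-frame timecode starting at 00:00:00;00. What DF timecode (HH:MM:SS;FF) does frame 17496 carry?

00:09:43;24

Ten DF minutes hold 17982 frames, so frame 17496 lies in block 0 (frames 0–17981) with 17496 frames into that block.
The block's first minute is 1800 frames and the rest 1798 each; 17496 frames reaches minute 9, so 0 × 18 + 9 × 2 = 18 labels have been skipped so far.
Adding those back, label number 17496 + 18 = 17514 at 30 labels/s is 583 s + 24 f = 0 h 9 min 43 s frame 24, i.e. 00:09:43;24.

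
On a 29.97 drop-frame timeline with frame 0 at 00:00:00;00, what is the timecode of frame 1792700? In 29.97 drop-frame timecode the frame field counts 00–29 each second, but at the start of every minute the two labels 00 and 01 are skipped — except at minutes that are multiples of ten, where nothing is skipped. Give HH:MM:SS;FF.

Each 10-minute DF block holds 10 × 60 × 30 − 9 × 2 = 17982 frames. 1792700 ÷ 17982 → 99 full blocks, remainder 12482.
Within the partial block the first minute is 1800 frames and each further minute 1798, so 6 further minute boundaries passed. Total skipped labels = 18 × 99 + 2 × 6 = 1794.
Non-drop label index = 1792700 + 1794 = 1794494; at 30 labels/s that is 16:36:56:14, i.e. DF 16:36:56;14.

16:36:56;14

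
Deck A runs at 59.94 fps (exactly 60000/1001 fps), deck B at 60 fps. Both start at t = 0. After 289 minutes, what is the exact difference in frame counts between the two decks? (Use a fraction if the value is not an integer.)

289 min = 17340 s.
A emits 60000/1001 × 17340 = 1040400000/1001 frames; B emits 60 × 17340 = 1040400.
Difference = 1040400/1001 frames (≈ 1039.3606); B is ahead of A.

1040400/1001 frames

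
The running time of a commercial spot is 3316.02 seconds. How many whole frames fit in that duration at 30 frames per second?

Frames = 3316.02 × 30 = 497403/5 ≈ 99480.6000.
Complete frames: 99480.

99480 frames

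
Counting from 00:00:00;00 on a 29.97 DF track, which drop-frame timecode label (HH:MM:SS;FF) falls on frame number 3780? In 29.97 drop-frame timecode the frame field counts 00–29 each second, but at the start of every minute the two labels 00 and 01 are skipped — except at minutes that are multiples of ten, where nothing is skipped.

Ten DF minutes hold 17982 frames, so frame 3780 lies in block 0 (frames 0–17981) with 3780 frames into that block.
The block's first minute is 1800 frames and the rest 1798 each; 3780 frames reaches minute 2, so 0 × 18 + 2 × 2 = 4 labels have been skipped so far.
Adding those back, label number 3780 + 4 = 3784 at 30 labels/s is 126 s + 4 f = 0 h 2 min 6 s frame 4, i.e. 00:02:06;04.

00:02:06;04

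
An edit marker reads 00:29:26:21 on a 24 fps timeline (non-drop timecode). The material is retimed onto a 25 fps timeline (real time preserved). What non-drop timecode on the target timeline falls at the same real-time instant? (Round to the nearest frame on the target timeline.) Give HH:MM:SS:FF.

Source frame index: (0×3600 + 29×60 + 26) × 24 + 21 = 42405.
Real time: 42405 / (24) = 14135/8 s.
Target frame: (14135/8) × (25) = 353375/8 ≈ 44171.875 → 44172.
At 25 labels/s: frame 44172 → 00:29:26:22.

00:29:26:22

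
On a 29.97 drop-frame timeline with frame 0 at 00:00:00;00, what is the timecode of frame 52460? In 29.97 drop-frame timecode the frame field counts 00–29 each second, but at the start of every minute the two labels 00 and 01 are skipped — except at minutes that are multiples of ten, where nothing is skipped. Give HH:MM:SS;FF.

00:29:10;14

Each 10-minute DF block holds 10 × 60 × 30 − 9 × 2 = 17982 frames. 52460 ÷ 17982 → 2 full blocks, remainder 16496.
Within the partial block the first minute is 1800 frames and each further minute 1798, so 9 further minute boundaries passed. Total skipped labels = 18 × 2 + 2 × 9 = 54.
Non-drop label index = 52460 + 54 = 52514; at 30 labels/s that is 00:29:10:14, i.e. DF 00:29:10;14.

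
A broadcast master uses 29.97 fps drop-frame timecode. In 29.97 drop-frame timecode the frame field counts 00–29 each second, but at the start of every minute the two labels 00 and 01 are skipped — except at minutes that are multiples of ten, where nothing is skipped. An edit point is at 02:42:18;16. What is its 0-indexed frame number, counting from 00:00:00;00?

291864

Complete 10-minute blocks: 16, each 17982 frames → 287712.
Remaining 2 whole minutes in the current block: 1800 + 1 × 1798 = 3598 frames.
Within the current minute: 18 × 30 + 16 − 2 = 554 (labels ;00/;01 skipped at this minute). Total = 287712 + 3598 + 554 = 291864.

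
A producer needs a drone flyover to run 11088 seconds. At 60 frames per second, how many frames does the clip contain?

665280 frames

Frames = 11088 × 60 = 665280.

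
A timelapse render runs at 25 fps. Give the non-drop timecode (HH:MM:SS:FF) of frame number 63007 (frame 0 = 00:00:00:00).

63007 ÷ 25 = 2520 full seconds, remainder 7 frames.
2520 s = 0 h 42 min 0 s.
Timecode: 00:42:00:07.

00:42:00:07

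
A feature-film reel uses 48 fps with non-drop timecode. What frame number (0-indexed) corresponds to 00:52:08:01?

frame 150145

Total seconds to the label: (0 × 3600 + 52 × 60 + 8) = 3128.
Frame index = 3128 × 48 + 1 = 150145.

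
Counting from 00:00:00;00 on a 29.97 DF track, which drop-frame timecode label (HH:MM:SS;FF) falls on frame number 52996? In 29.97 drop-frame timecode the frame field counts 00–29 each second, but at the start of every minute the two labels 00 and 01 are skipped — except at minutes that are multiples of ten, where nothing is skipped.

Ten DF minutes hold 17982 frames, so frame 52996 lies in block 2 (frames 35964–53945) with 17032 frames into that block.
The block's first minute is 1800 frames and the rest 1798 each; 17032 frames reaches minute 9, so 2 × 18 + 9 × 2 = 54 labels have been skipped so far.
Adding those back, label number 52996 + 54 = 53050 at 30 labels/s is 1768 s + 10 f = 0 h 29 min 28 s frame 10, i.e. 00:29:28;10.

00:29:28;10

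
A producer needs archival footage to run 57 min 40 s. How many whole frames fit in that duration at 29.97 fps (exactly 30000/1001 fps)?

57 min 40 s = 3460 s.
Frames = 3460 × 30000/1001 = 103800000/1001 ≈ 103696.3037.
Complete frames: 103696.

103696 frames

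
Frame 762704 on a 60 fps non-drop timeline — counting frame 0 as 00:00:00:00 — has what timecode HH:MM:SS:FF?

762704 ÷ 60 = 12711 full seconds, remainder 44 frames.
12711 s = 3 h 31 min 51 s.
Timecode: 03:31:51:44.

03:31:51:44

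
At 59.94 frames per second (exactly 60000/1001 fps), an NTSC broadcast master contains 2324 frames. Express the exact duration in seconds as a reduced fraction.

Running time = 2324 ÷ (60000/1001) = 2324 × 1001/60000 = 581581/15000 s.

581581/15000 seconds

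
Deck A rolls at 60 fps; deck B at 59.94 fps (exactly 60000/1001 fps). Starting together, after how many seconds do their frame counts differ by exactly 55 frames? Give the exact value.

The gap grows by |60000/1001 − 60| = 60/1001 frames per second.
Time for a 55-frame gap: 55 ÷ (60/1001) = 11011/12 s.

11011/12 seconds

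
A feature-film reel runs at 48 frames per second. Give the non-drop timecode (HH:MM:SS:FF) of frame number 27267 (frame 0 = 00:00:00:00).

00:09:28:03

27267 ÷ 48 = 568 full seconds, remainder 3 frames.
568 s = 0 h 9 min 28 s.
Timecode: 00:09:28:03.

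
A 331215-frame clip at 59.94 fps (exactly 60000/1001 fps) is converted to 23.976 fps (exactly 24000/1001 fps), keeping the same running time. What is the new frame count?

Target frames = source frames × (target rate / source rate) = 331215 × (24000/1001)/(60000/1001) = 331215 × 2/5 = 132486.

132486 frames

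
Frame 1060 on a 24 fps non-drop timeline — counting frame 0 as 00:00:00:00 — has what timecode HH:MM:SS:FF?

1060 ÷ 24 = 44 full seconds, remainder 4 frames.
44 s = 0 h 0 min 44 s.
Timecode: 00:00:44:04.

00:00:44:04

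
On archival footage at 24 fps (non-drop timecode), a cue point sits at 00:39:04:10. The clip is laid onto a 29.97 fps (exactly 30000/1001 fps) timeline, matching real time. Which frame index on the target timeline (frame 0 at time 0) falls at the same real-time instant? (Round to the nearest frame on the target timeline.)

Source frame index: (0×3600 + 39×60 + 4) × 24 + 10 = 56266.
Real time: 56266 / (24) = 28133/12 s.
Target frame: (28133/12) × (30000/1001) = 10047500/143 ≈ 70262.238 → 70262.

frame 70262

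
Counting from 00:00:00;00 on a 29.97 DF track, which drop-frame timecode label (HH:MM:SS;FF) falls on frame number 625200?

Ten DF minutes hold 17982 frames, so frame 625200 lies in block 34 (frames 611388–629369) with 13812 frames into that block.
The block's first minute is 1800 frames and the rest 1798 each; 13812 frames reaches minute 7, so 34 × 18 + 7 × 2 = 626 labels have been skipped so far.
Adding those back, label number 625200 + 626 = 625826 at 30 labels/s is 20860 s + 26 f = 5 h 47 min 40 s frame 26, i.e. 05:47:40;26.

05:47:40;26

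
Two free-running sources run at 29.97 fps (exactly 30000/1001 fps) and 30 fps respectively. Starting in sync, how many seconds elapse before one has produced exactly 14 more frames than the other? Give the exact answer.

7007/15 seconds

The gap grows by |30 − 30000/1001| = 30/1001 frames per second.
Time for a 14-frame gap: 14 ÷ (30/1001) = 7007/15 s.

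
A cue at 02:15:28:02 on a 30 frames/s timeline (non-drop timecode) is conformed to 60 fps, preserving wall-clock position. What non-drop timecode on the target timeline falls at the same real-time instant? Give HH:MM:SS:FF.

Source frame index: (2×3600 + 15×60 + 28) × 30 + 2 = 243842.
Real time: 243842 / (30) = 121921/15 s.
Target frame: (121921/15) × (60) = 487684.
At 60 labels/s: frame 487684 → 02:15:28:04.

02:15:28:04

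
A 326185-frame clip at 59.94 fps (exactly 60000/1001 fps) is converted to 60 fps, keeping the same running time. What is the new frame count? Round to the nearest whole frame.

Frames at target rate = 326185 × (60) / (60000/1001) = 65302237/200 ≈ 326511.185.
Nearest whole frame: 326511.

326511 frames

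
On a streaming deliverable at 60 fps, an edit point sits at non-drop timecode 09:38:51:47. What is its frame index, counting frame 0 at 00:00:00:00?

frame 2083907

Total seconds to the label: (9 × 3600 + 38 × 60 + 51) = 34731.
Frame index = 34731 × 60 + 47 = 2083907.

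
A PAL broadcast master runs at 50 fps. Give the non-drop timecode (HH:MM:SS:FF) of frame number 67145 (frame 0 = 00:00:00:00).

00:22:22:45

67145 ÷ 50 = 1342 full seconds, remainder 45 frames.
1342 s = 0 h 22 min 22 s.
Timecode: 00:22:22:45.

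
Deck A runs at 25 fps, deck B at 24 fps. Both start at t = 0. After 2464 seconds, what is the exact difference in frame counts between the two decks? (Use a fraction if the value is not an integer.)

A emits 25 × 2464 = 61600 frames; B emits 24 × 2464 = 59136.
Difference = 2464 frames; B is behind A.

2464 frames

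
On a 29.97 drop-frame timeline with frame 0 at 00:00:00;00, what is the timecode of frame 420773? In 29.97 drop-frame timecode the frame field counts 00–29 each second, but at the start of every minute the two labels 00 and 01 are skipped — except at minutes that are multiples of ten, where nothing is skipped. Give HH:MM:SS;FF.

Each 10-minute DF block holds 10 × 60 × 30 − 9 × 2 = 17982 frames. 420773 ÷ 17982 → 23 full blocks, remainder 7187.
Within the partial block the first minute is 1800 frames and each further minute 1798, so 3 further minute boundaries passed. Total skipped labels = 18 × 23 + 2 × 3 = 420.
Non-drop label index = 420773 + 420 = 421193; at 30 labels/s that is 03:53:59:23, i.e. DF 03:53:59;23.

03:53:59;23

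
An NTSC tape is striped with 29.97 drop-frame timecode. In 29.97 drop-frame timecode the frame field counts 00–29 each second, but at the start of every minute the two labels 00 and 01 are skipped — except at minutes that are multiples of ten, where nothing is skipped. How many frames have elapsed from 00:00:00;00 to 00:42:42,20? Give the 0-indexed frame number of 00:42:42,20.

76804

Complete 10-minute blocks: 4, each 17982 frames → 71928.
Remaining 2 whole minutes in the current block: 1800 + 1 × 1798 = 3598 frames.
Within the current minute: 42 × 30 + 20 − 2 = 1278 (labels ;00/;01 skipped at this minute). Total = 71928 + 3598 + 1278 = 76804.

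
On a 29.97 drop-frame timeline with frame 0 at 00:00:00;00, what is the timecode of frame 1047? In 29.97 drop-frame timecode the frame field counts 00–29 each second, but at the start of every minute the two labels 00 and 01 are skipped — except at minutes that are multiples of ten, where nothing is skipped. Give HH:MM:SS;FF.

Each 10-minute DF block holds 10 × 60 × 30 − 9 × 2 = 17982 frames. 1047 ÷ 17982 → 0 full blocks, remainder 1047.
Within the partial block the first minute is 1800 frames and each further minute 1798, so 0 further minute boundaries passed. Total skipped labels = 18 × 0 + 2 × 0 = 0.
Non-drop label index = 1047 + 0 = 1047; at 30 labels/s that is 00:00:34:27, i.e. DF 00:00:34;27.

00:00:34;27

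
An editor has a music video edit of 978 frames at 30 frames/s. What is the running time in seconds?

32.6 seconds

Running time = 978 / (30) = 32.6 s.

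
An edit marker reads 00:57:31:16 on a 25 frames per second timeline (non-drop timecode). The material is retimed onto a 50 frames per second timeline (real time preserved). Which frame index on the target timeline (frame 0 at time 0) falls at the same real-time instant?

frame 172582

Source frame index: (0×3600 + 57×60 + 31) × 25 + 16 = 86291.
Real time: 86291 / (25) = 86291/25 s.
Target frame: (86291/25) × (50) = 172582.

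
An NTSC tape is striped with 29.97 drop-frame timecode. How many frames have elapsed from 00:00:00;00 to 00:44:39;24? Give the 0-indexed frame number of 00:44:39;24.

As if non-drop at 30 labels/s: (0 × 3600 + 44 × 60 + 39) × 30 + 24 = 80394.
Minute boundaries passed: 44; those not divisible by 10: 44 − 4 = 40; dropped labels = 2 × 40 = 80.
Actual frame index = 80394 − 80 = 80314.

80314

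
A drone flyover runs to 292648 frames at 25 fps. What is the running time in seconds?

Running time = 292648 / (25) = 11705.92 s.

11705.92 seconds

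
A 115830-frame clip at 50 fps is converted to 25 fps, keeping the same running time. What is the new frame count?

57915 frames

Target frames = source frames × (target rate / source rate) = 115830 × (25)/(50) = 115830 × 1/2 = 57915.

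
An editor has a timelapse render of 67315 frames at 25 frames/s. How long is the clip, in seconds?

Running time = 67315 / (25) = 2692.6 s.

2692.6 seconds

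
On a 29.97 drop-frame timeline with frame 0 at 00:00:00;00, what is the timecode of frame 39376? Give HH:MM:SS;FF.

Ten DF minutes hold 17982 frames, so frame 39376 lies in block 2 (frames 35964–53945) with 3412 frames into that block.
The block's first minute is 1800 frames and the rest 1798 each; 3412 frames reaches minute 1, so 2 × 18 + 1 × 2 = 38 labels have been skipped so far.
Adding those back, label number 39376 + 38 = 39414 at 30 labels/s is 1313 s + 24 f = 0 h 21 min 53 s frame 24, i.e. 00:21:53;24.

00:21:53;24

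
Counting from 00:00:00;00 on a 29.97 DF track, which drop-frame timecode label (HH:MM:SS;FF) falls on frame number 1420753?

Ten DF minutes hold 17982 frames, so frame 1420753 lies in block 79 (frames 1420578–1438559) with 175 frames into that block.
The block's first minute is 1800 frames and the rest 1798 each; 175 frames reaches minute 0, so 79 × 18 + 0 × 2 = 1422 labels have been skipped so far.
Adding those back, label number 1420753 + 1422 = 1422175 at 30 labels/s is 47405 s + 25 f = 13 h 10 min 5 s frame 25, i.e. 13:10:05;25.

13:10:05;25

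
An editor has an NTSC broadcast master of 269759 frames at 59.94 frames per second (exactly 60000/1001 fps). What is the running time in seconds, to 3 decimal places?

Running time = 269759 × 1001/60000 = 270028759/60000 s ≈ 4500.479 s.

4500.479 seconds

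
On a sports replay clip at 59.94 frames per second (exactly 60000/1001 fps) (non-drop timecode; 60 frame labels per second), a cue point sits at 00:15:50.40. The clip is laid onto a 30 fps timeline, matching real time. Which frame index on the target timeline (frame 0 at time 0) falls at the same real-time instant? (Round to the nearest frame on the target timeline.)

frame 28549

Source frame index: (0×3600 + 15×60 + 50) × 60 + 40 = 57040.
Real time: 57040 / (60000/1001) = 713713/750 s.
Target frame: (713713/750) × (30) = 713713/25 ≈ 28548.520 → 28549.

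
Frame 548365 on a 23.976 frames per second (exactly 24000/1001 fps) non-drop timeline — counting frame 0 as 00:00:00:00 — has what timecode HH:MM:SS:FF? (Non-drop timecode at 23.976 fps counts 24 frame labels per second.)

06:20:48:13

548365 ÷ 24 = 22848 full seconds, remainder 13 frames.
22848 s = 6 h 20 min 48 s.
Timecode: 06:20:48:13.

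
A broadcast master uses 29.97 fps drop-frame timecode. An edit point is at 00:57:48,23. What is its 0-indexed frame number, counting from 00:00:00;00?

103959

Complete 10-minute blocks: 5, each 17982 frames → 89910.
Remaining 7 whole minutes in the current block: 1800 + 6 × 1798 = 12588 frames.
Within the current minute: 48 × 30 + 23 − 2 = 1461 (labels ;00/;01 skipped at this minute). Total = 89910 + 12588 + 1461 = 103959.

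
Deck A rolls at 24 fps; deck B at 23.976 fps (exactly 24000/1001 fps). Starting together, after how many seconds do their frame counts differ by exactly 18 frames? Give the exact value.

The gap grows by |24000/1001 − 24| = 24/1001 frames per second.
Time for a 18-frame gap: 18 ÷ (24/1001) = 750.75 s.

750.75 seconds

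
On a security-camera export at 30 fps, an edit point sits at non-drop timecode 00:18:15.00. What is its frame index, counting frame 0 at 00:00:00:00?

frame 32850

Total seconds to the label: (0 × 3600 + 18 × 60 + 15) = 1095.
Frame index = 1095 × 30 + 0 = 32850.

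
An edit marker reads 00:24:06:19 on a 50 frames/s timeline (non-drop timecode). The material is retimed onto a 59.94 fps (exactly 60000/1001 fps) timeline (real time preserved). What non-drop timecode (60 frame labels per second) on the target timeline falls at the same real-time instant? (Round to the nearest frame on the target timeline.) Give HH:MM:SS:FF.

Source frame index: (0×3600 + 24×60 + 6) × 50 + 19 = 72319.
Real time: 72319 / (50) = 72319/50 s.
Target frame: (72319/50) × (60000/1001) = 6675600/77 ≈ 86696.104 → 86696.
At 60 labels/s: frame 86696 → 00:24:04:56.

00:24:04:56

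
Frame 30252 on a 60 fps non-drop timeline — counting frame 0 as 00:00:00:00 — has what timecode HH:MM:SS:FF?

00:08:24:12

30252 ÷ 60 = 504 full seconds, remainder 12 frames.
504 s = 0 h 8 min 24 s.
Timecode: 00:08:24:12.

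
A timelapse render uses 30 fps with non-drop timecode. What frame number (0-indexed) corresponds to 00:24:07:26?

Total seconds to the label: (0 × 3600 + 24 × 60 + 7) = 1447.
Frame index = 1447 × 30 + 26 = 43436.

43436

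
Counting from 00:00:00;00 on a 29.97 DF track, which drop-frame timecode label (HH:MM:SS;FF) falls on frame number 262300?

Each 10-minute DF block holds 10 × 60 × 30 − 9 × 2 = 17982 frames. 262300 ÷ 17982 → 14 full blocks, remainder 10552.
Within the partial block the first minute is 1800 frames and each further minute 1798, so 5 further minute boundaries passed. Total skipped labels = 18 × 14 + 2 × 5 = 262.
Non-drop label index = 262300 + 262 = 262562; at 30 labels/s that is 02:25:52:02, i.e. DF 02:25:52;02.

02:25:52;02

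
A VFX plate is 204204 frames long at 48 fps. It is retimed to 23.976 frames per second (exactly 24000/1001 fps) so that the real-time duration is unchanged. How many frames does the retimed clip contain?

Target frames = source frames × (target rate / source rate) = 204204 × (24000/1001)/(48) = 204204 × 500/1001 = 102000.

102000 frames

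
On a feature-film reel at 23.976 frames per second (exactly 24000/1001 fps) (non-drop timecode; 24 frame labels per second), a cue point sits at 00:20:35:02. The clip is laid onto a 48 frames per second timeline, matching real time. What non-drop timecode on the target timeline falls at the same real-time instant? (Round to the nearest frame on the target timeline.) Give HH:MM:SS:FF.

Source frame index: (0×3600 + 20×60 + 35) × 24 + 2 = 29642.
Real time: 29642 / (24000/1001) = 14835821/12000 s.
Target frame: (14835821/12000) × (48) = 14835821/250 ≈ 59343.284 → 59343.
At 48 labels/s: frame 59343 → 00:20:36:15.

00:20:36:15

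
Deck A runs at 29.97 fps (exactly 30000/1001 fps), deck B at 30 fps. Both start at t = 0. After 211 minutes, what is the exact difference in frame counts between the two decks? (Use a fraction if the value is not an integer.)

211 min = 12660 s.
A emits 30000/1001 × 12660 = 379800000/1001 frames; B emits 30 × 12660 = 379800.
Difference = 379800/1001 frames (≈ 379.4206); B is ahead of A.

379800/1001 frames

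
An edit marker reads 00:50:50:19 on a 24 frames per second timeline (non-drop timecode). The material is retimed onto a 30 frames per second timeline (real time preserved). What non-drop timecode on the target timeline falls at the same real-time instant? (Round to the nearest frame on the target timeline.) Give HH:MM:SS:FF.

00:50:50:24

Source frame index: (0×3600 + 50×60 + 50) × 24 + 19 = 73219.
Real time: 73219 / (24) = 73219/24 s.
Target frame: (73219/24) × (30) = 366095/4 ≈ 91523.750 → 91524.
At 30 labels/s: frame 91524 → 00:50:50:24.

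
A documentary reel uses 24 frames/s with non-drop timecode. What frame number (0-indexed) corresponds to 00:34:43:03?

Total seconds to the label: (0 × 3600 + 34 × 60 + 43) = 2083.
Frame index = 2083 × 24 + 3 = 49995.

frame 49995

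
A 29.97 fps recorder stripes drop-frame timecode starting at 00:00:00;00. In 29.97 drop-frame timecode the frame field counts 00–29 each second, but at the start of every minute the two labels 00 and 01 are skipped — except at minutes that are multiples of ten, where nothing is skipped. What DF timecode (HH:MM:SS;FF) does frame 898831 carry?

08:19:51;01

Ten DF minutes hold 17982 frames, so frame 898831 lies in block 49 (frames 881118–899099) with 17713 frames into that block.
The block's first minute is 1800 frames and the rest 1798 each; 17713 frames reaches minute 9, so 49 × 18 + 9 × 2 = 900 labels have been skipped so far.
Adding those back, label number 898831 + 900 = 899731 at 30 labels/s is 29991 s + 1 f = 8 h 19 min 51 s frame 1, i.e. 08:19:51;01.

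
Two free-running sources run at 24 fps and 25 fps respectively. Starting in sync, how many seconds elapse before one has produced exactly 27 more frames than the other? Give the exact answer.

27 seconds

The gap grows by |25 − 24| = 1 frame per second.
Time for a 27-frame gap: 27 ÷ (1) = 27 s.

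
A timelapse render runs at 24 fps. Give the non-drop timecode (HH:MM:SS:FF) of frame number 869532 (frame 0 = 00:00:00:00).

869532 ÷ 24 = 36230 full seconds, remainder 12 frames.
36230 s = 10 h 3 min 50 s.
Timecode: 10:03:50:12.

10:03:50:12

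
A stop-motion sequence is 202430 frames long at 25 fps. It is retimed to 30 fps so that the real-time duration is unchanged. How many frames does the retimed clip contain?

242916 frames

Target frames = source frames × (target rate / source rate) = 202430 × (30)/(25) = 202430 × 6/5 = 242916.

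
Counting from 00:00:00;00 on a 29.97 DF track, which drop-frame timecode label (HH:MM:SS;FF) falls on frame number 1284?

00:00:42;24

Ten DF minutes hold 17982 frames, so frame 1284 lies in block 0 (frames 0–17981) with 1284 frames into that block.
The block's first minute is 1800 frames and the rest 1798 each; 1284 frames reaches minute 0, so 0 × 18 + 0 × 2 = 0 labels have been skipped so far.
Adding those back, label number 1284 + 0 = 1284 at 30 labels/s is 42 s + 24 f = 0 h 0 min 42 s frame 24, i.e. 00:00:42;24.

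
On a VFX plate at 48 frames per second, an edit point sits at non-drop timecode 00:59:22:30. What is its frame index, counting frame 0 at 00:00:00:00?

171006

Total seconds to the label: (0 × 3600 + 59 × 60 + 22) = 3562.
Frame index = 3562 × 48 + 30 = 171006.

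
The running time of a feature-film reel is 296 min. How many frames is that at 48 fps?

296 min = 17760 s.
Frames = 17760 × 48 = 852480.

852480 frames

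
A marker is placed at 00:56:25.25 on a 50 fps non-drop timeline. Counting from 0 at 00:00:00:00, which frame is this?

frame 169275

Total seconds to the label: (0 × 3600 + 56 × 60 + 25) = 3385.
Frame index = 3385 × 50 + 25 = 169275.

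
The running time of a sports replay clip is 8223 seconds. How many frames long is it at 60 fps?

493380 frames

Frames = 8223 × 60 = 493380.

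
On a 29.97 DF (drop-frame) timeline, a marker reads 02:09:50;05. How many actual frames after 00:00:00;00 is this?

233471

As if non-drop at 30 labels/s: (2 × 3600 + 9 × 60 + 50) × 30 + 5 = 233705.
Minute boundaries passed: 129; those not divisible by 10: 129 − 12 = 117; dropped labels = 2 × 117 = 234.
Actual frame index = 233705 − 234 = 233471.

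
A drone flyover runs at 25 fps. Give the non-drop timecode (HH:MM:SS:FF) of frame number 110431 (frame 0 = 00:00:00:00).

01:13:37:06

110431 ÷ 25 = 4417 full seconds, remainder 6 frames.
4417 s = 1 h 13 min 37 s.
Timecode: 01:13:37:06.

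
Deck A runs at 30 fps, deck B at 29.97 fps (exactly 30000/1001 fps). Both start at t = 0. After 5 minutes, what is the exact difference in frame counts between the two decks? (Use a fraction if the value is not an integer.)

5 min = 300 s.
A emits 30 × 300 = 9000 frames; B emits 30000/1001 × 300 = 9000000/1001.
Difference = 9000/1001 frames (≈ 8.9910); B is behind A.

9000/1001 frames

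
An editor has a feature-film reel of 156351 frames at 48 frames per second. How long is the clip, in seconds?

Running time = 156351 / (48) = 3257.3125 s.

3257.3125 seconds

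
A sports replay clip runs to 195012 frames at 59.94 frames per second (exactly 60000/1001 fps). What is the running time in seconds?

3253.4502 seconds

Running time = 195012 / (60000/1001) = 3253.4502 s.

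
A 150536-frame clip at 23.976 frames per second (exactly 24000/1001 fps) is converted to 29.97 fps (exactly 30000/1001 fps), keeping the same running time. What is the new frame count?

188170 frames

Target frames = source frames × (target rate / source rate) = 150536 × (30000/1001)/(24000/1001) = 150536 × 5/4 = 188170.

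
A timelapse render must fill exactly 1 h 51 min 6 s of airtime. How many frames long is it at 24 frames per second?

1 h 51 min 6 s = 6666 s.
Frames = 6666 × 24 = 159984.

159984 frames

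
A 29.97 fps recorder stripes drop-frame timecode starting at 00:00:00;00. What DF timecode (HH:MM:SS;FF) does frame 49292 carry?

Ten DF minutes hold 17982 frames, so frame 49292 lies in block 2 (frames 35964–53945) with 13328 frames into that block.
The block's first minute is 1800 frames and the rest 1798 each; 13328 frames reaches minute 7, so 2 × 18 + 7 × 2 = 50 labels have been skipped so far.
Adding those back, label number 49292 + 50 = 49342 at 30 labels/s is 1644 s + 22 f = 0 h 27 min 24 s frame 22, i.e. 00:27:24;22.

00:27:24;22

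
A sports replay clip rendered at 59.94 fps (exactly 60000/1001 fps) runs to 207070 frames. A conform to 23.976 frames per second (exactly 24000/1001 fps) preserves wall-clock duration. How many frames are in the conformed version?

82828 frames

Frames at target rate = 207070 × (24000/1001) / (60000/1001) = 82828.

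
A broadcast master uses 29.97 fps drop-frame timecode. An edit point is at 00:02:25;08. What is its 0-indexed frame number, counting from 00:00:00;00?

As if non-drop at 30 labels/s: (0 × 3600 + 2 × 60 + 25) × 30 + 8 = 4358.
Minute boundaries passed: 2; those not divisible by 10: 2 − 0 = 2; dropped labels = 2 × 2 = 4.
Actual frame index = 4358 − 4 = 4354.

4354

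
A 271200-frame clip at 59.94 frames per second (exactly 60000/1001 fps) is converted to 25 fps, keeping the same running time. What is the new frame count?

Target frames = source frames × (target rate / source rate) = 271200 × (25)/(60000/1001) = 271200 × 1001/2400 = 113113.

113113 frames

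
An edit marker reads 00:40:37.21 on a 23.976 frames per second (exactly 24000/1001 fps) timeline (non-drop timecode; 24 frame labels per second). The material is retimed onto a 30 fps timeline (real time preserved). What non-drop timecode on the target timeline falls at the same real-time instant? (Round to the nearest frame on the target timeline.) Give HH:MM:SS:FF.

00:40:40:09

Source frame index: (0×3600 + 40×60 + 37) × 24 + 21 = 58509.
Real time: 58509 / (24000/1001) = 19522503/8000 s.
Target frame: (19522503/8000) × (30) = 58567509/800 ≈ 73209.386 → 73209.
At 30 labels/s: frame 73209 → 00:40:40:09.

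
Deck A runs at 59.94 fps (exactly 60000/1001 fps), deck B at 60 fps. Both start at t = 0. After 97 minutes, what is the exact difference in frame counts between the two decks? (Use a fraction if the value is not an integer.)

349200/1001 frames

97 min = 5820 s.
A emits 60000/1001 × 5820 = 349200000/1001 frames; B emits 60 × 5820 = 349200.
Difference = 349200/1001 frames (≈ 348.8511); B is ahead of A.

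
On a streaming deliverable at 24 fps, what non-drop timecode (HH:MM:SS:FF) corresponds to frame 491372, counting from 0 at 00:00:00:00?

491372 ÷ 24 = 20473 full seconds, remainder 20 frames.
20473 s = 5 h 41 min 13 s.
Timecode: 05:41:13:20.

05:41:13:20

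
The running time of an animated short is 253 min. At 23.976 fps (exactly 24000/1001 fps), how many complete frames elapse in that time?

363956 frames

253 min = 15180 s.
Frames = 15180 × 24000/1001 = 33120000/91 ≈ 363956.0440.
Complete frames: 363956.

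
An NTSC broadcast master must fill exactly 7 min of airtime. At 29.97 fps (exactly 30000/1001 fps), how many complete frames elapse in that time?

12587 frames

7 min = 420 s.
Frames = 420 × 30000/1001 = 1800000/143 ≈ 12587.4126.
Complete frames: 12587.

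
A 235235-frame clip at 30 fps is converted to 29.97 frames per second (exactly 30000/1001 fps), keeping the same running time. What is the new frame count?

235000 frames

Target frames = source frames × (target rate / source rate) = 235235 × (30000/1001)/(30) = 235235 × 1000/1001 = 235000.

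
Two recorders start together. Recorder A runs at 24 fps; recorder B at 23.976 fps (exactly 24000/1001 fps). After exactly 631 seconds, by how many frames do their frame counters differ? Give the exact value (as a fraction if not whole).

15144/1001 frames

A emits 24 × 631 = 15144 frames; B emits 24000/1001 × 631 = 15144000/1001.
Difference = 15144/1001 frames (≈ 15.1289); B is behind A.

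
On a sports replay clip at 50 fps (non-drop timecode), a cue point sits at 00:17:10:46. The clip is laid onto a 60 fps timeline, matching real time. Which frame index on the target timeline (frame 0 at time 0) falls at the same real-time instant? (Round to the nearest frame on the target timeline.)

Source frame index: (0×3600 + 17×60 + 10) × 50 + 46 = 51546.
Real time: 51546 / (50) = 25773/25 s.
Target frame: (25773/25) × (60) = 309276/5 ≈ 61855.200 → 61855.

frame 61855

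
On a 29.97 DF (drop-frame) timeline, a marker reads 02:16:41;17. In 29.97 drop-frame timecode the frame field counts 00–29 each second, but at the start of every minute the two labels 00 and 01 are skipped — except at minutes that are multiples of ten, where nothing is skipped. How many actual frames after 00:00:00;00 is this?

As if non-drop at 30 labels/s: (2 × 3600 + 16 × 60 + 41) × 30 + 17 = 246047.
Minute boundaries passed: 136; those not divisible by 10: 136 − 13 = 123; dropped labels = 2 × 123 = 246.
Actual frame index = 246047 − 246 = 245801.

245801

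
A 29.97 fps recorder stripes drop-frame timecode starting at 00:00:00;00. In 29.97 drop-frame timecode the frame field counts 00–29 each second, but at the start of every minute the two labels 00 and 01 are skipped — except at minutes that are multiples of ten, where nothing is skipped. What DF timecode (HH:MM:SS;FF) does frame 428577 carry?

Each 10-minute DF block holds 10 × 60 × 30 − 9 × 2 = 17982 frames. 428577 ÷ 17982 → 23 full blocks, remainder 14991.
Within the partial block the first minute is 1800 frames and each further minute 1798, so 8 further minute boundaries passed. Total skipped labels = 18 × 23 + 2 × 8 = 430.
Non-drop label index = 428577 + 430 = 429007; at 30 labels/s that is 03:58:20:07, i.e. DF 03:58:20;07.

03:58:20;07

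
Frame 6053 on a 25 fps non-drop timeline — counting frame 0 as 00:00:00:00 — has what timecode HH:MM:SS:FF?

00:04:02:03

6053 ÷ 25 = 242 full seconds, remainder 3 frames.
242 s = 0 h 4 min 2 s.
Timecode: 00:04:02:03.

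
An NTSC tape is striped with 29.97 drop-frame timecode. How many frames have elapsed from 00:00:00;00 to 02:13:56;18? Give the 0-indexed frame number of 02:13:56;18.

240858

Complete 10-minute blocks: 13, each 17982 frames → 233766.
Remaining 3 whole minutes in the current block: 1800 + 2 × 1798 = 5396 frames.
Within the current minute: 56 × 30 + 18 − 2 = 1696 (labels ;00/;01 skipped at this minute). Total = 233766 + 5396 + 1696 = 240858.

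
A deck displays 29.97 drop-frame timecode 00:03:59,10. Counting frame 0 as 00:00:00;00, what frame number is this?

Complete 10-minute blocks: 0, each 17982 frames → 0.
Remaining 3 whole minutes in the current block: 1800 + 2 × 1798 = 5396 frames.
Within the current minute: 59 × 30 + 10 − 2 = 1778 (labels ;00/;01 skipped at this minute). Total = 0 + 5396 + 1778 = 7174.

7174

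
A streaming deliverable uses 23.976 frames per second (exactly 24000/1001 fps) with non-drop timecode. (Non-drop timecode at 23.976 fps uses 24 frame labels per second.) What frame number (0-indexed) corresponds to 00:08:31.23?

Total seconds to the label: (0 × 3600 + 8 × 60 + 31) = 511.
Frame index = 511 × 24 + 23 = 12287.

frame 12287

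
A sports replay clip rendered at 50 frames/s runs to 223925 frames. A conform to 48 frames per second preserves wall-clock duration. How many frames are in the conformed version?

Target frames = source frames × (target rate / source rate) = 223925 × (48)/(50) = 223925 × 24/25 = 214968.

214968 frames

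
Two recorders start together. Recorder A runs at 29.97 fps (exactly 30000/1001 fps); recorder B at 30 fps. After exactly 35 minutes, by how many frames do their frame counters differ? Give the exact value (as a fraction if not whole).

35 min = 2100 s.
A emits 30000/1001 × 2100 = 9000000/143 frames; B emits 30 × 2100 = 63000.
Difference = 9000/143 frames (≈ 62.9371); B is ahead of A.

9000/143 frames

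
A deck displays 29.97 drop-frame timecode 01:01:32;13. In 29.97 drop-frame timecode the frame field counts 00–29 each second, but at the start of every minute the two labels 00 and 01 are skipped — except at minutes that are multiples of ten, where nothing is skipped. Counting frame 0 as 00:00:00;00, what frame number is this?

110663

As if non-drop at 30 labels/s: (1 × 3600 + 1 × 60 + 32) × 30 + 13 = 110773.
Minute boundaries passed: 61; those not divisible by 10: 61 − 6 = 55; dropped labels = 2 × 55 = 110.
Actual frame index = 110773 − 110 = 110663.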